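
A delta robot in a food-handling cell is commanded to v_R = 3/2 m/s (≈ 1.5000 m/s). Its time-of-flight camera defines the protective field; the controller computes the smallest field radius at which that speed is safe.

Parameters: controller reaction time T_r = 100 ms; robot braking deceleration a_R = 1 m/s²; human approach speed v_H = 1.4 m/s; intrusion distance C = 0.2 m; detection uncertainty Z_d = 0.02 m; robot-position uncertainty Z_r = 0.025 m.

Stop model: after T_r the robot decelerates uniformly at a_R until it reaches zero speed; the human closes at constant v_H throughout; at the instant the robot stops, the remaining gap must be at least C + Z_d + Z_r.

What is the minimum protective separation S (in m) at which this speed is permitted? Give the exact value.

S_min = 94/25 m = 3.7600 m

stop time T_s = (3/2)/1 = 1.5000 s
robot in T_r: 1.5000·0.1000 = 0.1500 m
robot under decel: 1.5000²/(2·1.0000) = 1.1250 m
human closes 1.4000·1.6000 = 2.2400 m
residual clearance needed = 0.2000+0.0200+0.0250 = 0.2450 m
S_min ≈ 0.1500+1.1250+2.2400+0.2450  ⇒  S_min = 94/25 m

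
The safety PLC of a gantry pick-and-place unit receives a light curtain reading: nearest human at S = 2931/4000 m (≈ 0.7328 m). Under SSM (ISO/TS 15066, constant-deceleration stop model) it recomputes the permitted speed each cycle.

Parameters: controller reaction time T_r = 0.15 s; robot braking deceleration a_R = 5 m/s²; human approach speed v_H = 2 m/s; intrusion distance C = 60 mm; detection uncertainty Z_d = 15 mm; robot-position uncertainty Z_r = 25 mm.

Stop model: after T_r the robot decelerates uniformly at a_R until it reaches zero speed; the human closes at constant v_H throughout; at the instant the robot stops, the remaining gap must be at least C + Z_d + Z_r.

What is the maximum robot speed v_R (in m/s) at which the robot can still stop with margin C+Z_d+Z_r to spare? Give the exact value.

collect terms ⇒ (1/10)·v_R² + (11/20)·v_R + (-1331/4000) = 0
  disc = (11/20)² − 4·(1/10)·(-1331/4000) = 1089/2500 ; √disc = 33/50
  v_R = (−(11/20) + 33/50) / (2·(1/10)) = 11/20 m/s
check:
stop time T_s = (11/20)/5 = 0.1100 s
robot covers v_R·T_r = 0.5500·0.1500 = 0.0825 m before braking
robot covers 0.5500·0.1100 − ½·5.0000·0.1100² = 0.0302 m while stopping
person approaches 2.0000·(0.1500+0.1100) = 0.5200 m
residual clearance needed = 0.0600+0.0150+0.0250 = 0.1000 m
sum ≈ 0.0825+0.0302+0.5200+0.1000 ≈ 0.7328 m = S ✓

v_R_max = 11/20 m/s = 0.5500 m/s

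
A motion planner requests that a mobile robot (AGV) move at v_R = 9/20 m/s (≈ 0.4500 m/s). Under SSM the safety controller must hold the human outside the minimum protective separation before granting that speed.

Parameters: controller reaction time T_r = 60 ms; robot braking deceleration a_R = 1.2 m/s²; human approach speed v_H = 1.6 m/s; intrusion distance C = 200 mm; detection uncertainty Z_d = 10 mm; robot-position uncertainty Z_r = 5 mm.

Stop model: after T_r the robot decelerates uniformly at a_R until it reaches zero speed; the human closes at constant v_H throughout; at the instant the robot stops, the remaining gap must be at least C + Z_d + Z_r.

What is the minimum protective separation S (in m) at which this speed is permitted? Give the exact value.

S_min = 8179/8000 m = 1.0224 m

braking lasts T_s = (9/20)/(6/5) = 0.3750 s
robot in T_r: 0.4500·0.0600 = 0.0270 m
robot under decel: 0.4500²/(2·1.2000) = 0.0844 m
human closes 1.6000·0.4350 = 0.6960 m
C+Z_d+Z_r = 0.2000+0.0100+0.0050 = 0.2150 m
S_min ≈ 0.0270+0.0844+0.6960+0.2150  ⇒  S_min = 8179/8000 m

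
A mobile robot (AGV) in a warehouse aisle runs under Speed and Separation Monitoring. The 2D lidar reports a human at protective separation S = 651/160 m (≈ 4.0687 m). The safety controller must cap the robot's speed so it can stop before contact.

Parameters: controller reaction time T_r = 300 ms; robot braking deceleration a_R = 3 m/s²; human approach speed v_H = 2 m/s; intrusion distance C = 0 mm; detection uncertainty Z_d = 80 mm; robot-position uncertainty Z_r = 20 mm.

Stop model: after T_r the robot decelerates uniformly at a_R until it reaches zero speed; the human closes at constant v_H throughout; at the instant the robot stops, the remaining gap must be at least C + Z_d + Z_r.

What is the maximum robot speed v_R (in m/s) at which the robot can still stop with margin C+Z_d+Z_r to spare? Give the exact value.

v_R_max = 49/20 m/s = 2.4500 m/s

at the boundary: (1/6)·v² + (29/30)·v + (-539/160) = 0
  disc = (29/30)² − 4·(1/6)·(-539/160) = 11449/3600 ; √disc = 107/60
  v_R = (−(29/30) + 107/60) / (2·(1/6)) = 49/20 m/s
check:
T_s = v_R/a_R = (49/20)/3 = 0.8167 s
robot in T_r: 2.4500·0.3000 = 0.7350 m
robot under decel: 2.4500²/(2·3.0000) = 1.0004 m
person approaches 2.0000·(0.3000+0.8167) = 2.2333 m
margins: 0.0000+0.0800+0.0200 = 0.1000 m
sum ≈ 0.7350+1.0004+2.2333+0.1000 ≈ 4.0687 m = S ✓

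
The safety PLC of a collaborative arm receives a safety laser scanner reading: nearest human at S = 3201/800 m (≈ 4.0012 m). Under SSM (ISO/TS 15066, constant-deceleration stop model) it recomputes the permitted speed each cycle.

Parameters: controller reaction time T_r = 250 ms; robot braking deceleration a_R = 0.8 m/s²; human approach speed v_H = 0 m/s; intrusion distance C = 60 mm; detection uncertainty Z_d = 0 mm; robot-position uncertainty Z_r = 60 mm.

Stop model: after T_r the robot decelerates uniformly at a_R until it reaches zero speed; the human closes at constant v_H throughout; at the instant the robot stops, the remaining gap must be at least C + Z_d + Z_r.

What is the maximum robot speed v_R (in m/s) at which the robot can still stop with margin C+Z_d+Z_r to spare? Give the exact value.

collect terms ⇒ (5/8)·v_R² + (1/4)·v_R + (-621/160) = 0
  disc = (1/4)² − 4·(5/8)·(-621/160) = 625/64 ; √disc = 25/8
  v_R = (−(1/4) + 25/8) / (2·(5/8)) = 23/10 m/s
check:
braking lasts T_s = (23/10)/(4/5) = 2.8750 s
reaction-phase robot travel = 2.3000·0.2500 = 0.5750 m
braking distance = 2.3000²/(2·0.8000) = 3.3062 m
person approaches 0.0000·(0.2500+2.8750) = 0.0000 m
residual clearance needed = 0.0600+0.0000+0.0600 = 0.1200 m
sum ≈ 0.5750+3.3062+0.0000+0.1200 ≈ 4.0012 m = S ✓

v_R_max = 23/10 m/s = 2.3000 m/s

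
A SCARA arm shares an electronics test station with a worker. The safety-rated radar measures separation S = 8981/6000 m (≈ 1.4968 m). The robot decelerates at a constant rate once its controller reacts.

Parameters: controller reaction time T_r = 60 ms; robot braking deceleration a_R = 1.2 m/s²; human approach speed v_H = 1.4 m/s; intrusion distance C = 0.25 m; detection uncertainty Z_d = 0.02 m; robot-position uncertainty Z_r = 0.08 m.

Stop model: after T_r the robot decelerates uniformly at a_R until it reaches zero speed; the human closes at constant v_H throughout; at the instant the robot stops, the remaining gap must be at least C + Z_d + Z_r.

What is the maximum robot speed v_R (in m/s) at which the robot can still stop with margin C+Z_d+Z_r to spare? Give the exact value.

v_R_max = 7/10 m/s = 0.7000 m/s

at the boundary: (5/12)·v² + (92/75)·v + (-6377/6000) = 0
  disc = (92/75)² − 4·(5/12)·(-6377/6000) = 32761/10000 ; √disc = 181/100
  v_R = (−(92/75) + 181/100) / (2·(5/12)) = 7/10 m/s
check:
stop time T_s = (7/10)/(6/5) = 0.5833 s
robot covers v_R·T_r = 0.7000·0.0600 = 0.0420 m before braking
robot under decel: 0.7000²/(2·1.2000) = 0.2042 m
human closes 1.4000·0.6433 = 0.9007 m
margins: 0.2500+0.0200+0.0800 = 0.3500 m
sum ≈ 0.0420+0.2042+0.9007+0.3500 ≈ 1.4968 m = S ✓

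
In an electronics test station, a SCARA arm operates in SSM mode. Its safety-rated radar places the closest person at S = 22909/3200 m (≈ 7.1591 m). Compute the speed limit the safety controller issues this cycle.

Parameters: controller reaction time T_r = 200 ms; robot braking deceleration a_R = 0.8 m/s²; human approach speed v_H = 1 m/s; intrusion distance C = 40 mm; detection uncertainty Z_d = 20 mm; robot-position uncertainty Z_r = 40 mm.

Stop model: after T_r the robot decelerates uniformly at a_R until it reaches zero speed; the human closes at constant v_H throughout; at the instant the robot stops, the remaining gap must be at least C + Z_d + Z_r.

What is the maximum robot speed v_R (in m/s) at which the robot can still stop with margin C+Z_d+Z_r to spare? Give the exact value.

quadratic (5/8)·v² + (29/20)·v + (-21949/3200) = 0
  disc = (29/20)² − 4·(5/8)·(-21949/3200) = 123201/6400 ; √disc = 351/80
  v_R = (−(29/20) + 351/80) / (2·(5/8)) = 47/20 m/s
check:
braking lasts T_s = (47/20)/(4/5) = 2.9375 s
robot covers v_R·T_r = 2.3500·0.2000 = 0.4700 m before braking
braking distance = 2.3500²/(2·0.8000) = 3.4516 m
human closes 1.0000·3.1375 = 3.1375 m
C+Z_d+Z_r = 0.0400+0.0200+0.0400 = 0.1000 m
sum ≈ 0.4700+3.4516+3.1375+0.1000 ≈ 7.1591 m = S ✓

v_R_max = 47/20 m/s = 2.3500 m/s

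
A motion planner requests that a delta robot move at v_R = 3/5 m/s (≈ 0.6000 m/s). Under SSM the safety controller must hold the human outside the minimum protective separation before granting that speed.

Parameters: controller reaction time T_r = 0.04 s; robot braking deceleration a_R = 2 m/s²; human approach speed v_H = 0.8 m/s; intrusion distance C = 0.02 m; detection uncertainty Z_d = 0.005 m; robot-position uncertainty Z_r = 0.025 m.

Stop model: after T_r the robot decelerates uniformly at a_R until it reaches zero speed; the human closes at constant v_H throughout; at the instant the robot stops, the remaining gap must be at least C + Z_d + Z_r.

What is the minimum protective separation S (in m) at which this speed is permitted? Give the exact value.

braking lasts T_s = (3/5)/2 = 0.3000 s
reaction-phase robot travel = 0.6000·0.0400 = 0.0240 m
robot under decel: 0.6000²/(2·2.0000) = 0.0900 m
person approaches 0.8000·(0.0400+0.3000) = 0.2720 m
C+Z_d+Z_r = 0.0200+0.0050+0.0250 = 0.0500 m
S_min ≈ 0.0240+0.0900+0.2720+0.0500  ⇒  S_min = 109/250 m

S_min = 109/250 m = 0.4360 m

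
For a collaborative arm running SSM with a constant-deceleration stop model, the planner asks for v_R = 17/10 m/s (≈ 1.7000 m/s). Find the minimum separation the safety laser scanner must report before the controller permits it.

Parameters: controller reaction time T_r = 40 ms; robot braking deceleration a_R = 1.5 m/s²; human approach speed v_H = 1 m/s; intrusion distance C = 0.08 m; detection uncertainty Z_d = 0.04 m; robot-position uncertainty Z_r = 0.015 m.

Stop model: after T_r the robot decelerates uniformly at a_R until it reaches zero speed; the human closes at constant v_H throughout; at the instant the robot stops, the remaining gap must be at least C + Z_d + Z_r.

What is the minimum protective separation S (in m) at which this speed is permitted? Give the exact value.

braking lasts T_s = (17/10)/(3/2) = 1.1333 s
reaction-phase robot travel = 1.7000·0.0400 = 0.0680 m
robot covers 1.7000·1.1333 − ½·1.5000·1.1333² = 0.9633 m while stopping
human closes 1.0000·1.1733 = 1.1733 m
residual clearance needed = 0.0800+0.0400+0.0150 = 0.1350 m
S_min ≈ 0.0680+0.9633+1.1733+0.1350  ⇒  S_min = 7019/3000 m

S_min = 7019/3000 m = 2.3397 m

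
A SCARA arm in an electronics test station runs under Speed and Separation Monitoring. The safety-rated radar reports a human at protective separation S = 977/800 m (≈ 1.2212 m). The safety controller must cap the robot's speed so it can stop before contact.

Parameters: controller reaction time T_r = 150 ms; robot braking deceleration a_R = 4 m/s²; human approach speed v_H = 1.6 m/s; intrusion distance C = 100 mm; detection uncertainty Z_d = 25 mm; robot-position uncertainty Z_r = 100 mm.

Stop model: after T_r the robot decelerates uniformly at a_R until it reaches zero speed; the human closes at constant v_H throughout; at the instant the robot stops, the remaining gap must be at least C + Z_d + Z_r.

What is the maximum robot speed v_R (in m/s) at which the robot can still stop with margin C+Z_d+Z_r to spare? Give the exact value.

collect terms ⇒ (1/8)·v_R² + (11/20)·v_R + (-121/160) = 0
  disc = (11/20)² − 4·(1/8)·(-121/160) = 1089/1600 ; √disc = 33/40
  v_R = (−(11/20) + 33/40) / (2·(1/8)) = 11/10 m/s
check:
braking lasts T_s = (11/10)/4 = 0.2750 s
robot covers v_R·T_r = 1.1000·0.1500 = 0.1650 m before braking
robot covers 1.1000·0.2750 − ½·4.0000·0.2750² = 0.1512 m while stopping
human over T_r+T_s: 1.6000·(0.1500+0.2750) = 0.6800 m
residual clearance needed = 0.1000+0.0250+0.1000 = 0.2250 m
sum ≈ 0.1650+0.1512+0.6800+0.2250 ≈ 1.2212 m = S ✓

v_R_max = 11/10 m/s = 1.1000 m/s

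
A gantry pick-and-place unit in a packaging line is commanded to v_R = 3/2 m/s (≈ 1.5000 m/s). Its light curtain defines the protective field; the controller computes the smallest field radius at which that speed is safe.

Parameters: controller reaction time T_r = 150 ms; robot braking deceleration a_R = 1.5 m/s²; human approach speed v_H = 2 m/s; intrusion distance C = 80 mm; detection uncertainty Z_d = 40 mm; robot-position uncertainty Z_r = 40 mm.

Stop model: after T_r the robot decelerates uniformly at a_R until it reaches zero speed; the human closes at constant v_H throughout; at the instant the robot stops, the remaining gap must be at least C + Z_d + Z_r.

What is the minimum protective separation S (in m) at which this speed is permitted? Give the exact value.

braking lasts T_s = (3/2)/(3/2) = 1.0000 s
robot covers v_R·T_r = 1.5000·0.1500 = 0.2250 m before braking
robot covers 1.5000·1.0000 − ½·1.5000·1.0000² = 0.7500 m while stopping
human closes 2.0000·1.1500 = 2.3000 m
residual clearance needed = 0.0800+0.0400+0.0400 = 0.1600 m
S_min ≈ 0.2250+0.7500+2.3000+0.1600  ⇒  S_min = 687/200 m

S_min = 687/200 m = 3.4350 m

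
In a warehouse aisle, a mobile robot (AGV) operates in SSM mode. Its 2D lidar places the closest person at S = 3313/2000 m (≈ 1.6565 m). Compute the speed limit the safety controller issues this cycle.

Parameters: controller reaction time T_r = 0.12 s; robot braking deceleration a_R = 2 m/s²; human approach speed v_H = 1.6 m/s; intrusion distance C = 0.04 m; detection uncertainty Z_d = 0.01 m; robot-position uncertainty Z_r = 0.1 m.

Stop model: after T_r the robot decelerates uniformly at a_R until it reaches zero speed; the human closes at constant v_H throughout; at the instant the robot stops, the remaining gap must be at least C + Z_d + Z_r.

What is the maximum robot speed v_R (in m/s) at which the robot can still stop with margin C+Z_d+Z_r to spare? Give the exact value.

at the boundary: (1/4)·v² + (23/25)·v + (-2629/2000) = 0
  disc = (23/25)² − 4·(1/4)·(-2629/2000) = 21609/10000 ; √disc = 147/100
  v_R = (−(23/25) + 147/100) / (2·(1/4)) = 11/10 m/s
check:
T_s = v_R/a_R = (11/10)/2 = 0.5500 s
robot covers v_R·T_r = 1.1000·0.1200 = 0.1320 m before braking
braking distance = 1.1000²/(2·2.0000) = 0.3025 m
human closes 1.6000·0.6700 = 1.0720 m
C+Z_d+Z_r = 0.0400+0.0100+0.1000 = 0.1500 m
sum ≈ 0.1320+0.3025+1.0720+0.1500 ≈ 1.6565 m = S ✓

v_R_max = 11/10 m/s = 1.1000 m/s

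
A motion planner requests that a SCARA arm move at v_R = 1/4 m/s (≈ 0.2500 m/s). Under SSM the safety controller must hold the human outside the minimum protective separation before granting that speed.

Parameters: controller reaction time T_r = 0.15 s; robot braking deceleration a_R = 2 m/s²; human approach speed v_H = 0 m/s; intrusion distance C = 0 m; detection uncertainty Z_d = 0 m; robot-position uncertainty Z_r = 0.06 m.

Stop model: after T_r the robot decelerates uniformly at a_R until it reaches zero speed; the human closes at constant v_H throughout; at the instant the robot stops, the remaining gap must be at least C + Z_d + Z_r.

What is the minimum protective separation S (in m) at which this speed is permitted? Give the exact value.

braking lasts T_s = (1/4)/2 = 0.1250 s
reaction-phase robot travel = 0.2500·0.1500 = 0.0375 m
robot under decel: 0.2500²/(2·2.0000) = 0.0156 m
human over T_r+T_s: 0.0000·(0.1500+0.1250) = 0.0000 m
residual clearance needed = 0.0000+0.0000+0.0600 = 0.0600 m
S_min ≈ 0.0375+0.0156+0.0000+0.0600  ⇒  S_min = 181/1600 m

S_min = 181/1600 m = 0.1131 m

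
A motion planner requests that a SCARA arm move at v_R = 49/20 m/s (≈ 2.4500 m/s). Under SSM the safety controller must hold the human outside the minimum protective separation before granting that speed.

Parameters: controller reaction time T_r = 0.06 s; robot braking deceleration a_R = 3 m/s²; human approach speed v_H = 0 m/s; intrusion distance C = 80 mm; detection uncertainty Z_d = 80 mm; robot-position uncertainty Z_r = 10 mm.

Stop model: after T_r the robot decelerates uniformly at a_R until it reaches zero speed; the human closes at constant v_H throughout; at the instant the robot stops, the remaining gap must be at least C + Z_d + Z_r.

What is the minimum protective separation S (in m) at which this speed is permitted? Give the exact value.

braking lasts T_s = (49/20)/3 = 0.8167 s
robot in T_r: 2.4500·0.0600 = 0.1470 m
robot covers 2.4500·0.8167 − ½·3.0000·0.8167² = 1.0004 m while stopping
person approaches 0.0000·(0.0600+0.8167) = 0.0000 m
margins: 0.0800+0.0800+0.0100 = 0.1700 m
S_min ≈ 0.1470+1.0004+0.0000+0.1700  ⇒  S_min = 15809/12000 m

S_min = 15809/12000 m = 1.3174 m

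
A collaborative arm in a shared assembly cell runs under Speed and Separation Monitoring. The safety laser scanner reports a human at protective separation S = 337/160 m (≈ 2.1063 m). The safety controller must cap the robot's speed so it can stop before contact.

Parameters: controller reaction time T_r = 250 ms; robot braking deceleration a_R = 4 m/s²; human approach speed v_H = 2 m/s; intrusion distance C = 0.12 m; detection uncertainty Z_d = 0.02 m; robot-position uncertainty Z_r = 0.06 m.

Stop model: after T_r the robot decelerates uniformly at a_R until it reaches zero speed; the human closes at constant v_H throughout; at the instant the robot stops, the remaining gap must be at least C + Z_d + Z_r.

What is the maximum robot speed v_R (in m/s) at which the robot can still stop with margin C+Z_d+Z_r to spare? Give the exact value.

quadratic (1/8)·v² + (3/4)·v + (-45/32) = 0
  disc = (3/4)² − 4·(1/8)·(-45/32) = 81/64 ; √disc = 9/8
  v_R = (−(3/4) + 9/8) / (2·(1/8)) = 3/2 m/s
check:
T_s = v_R/a_R = (3/2)/4 = 0.3750 s
robot covers v_R·T_r = 1.5000·0.2500 = 0.3750 m before braking
braking distance = 1.5000²/(2·4.0000) = 0.2812 m
human closes 2.0000·0.6250 = 1.2500 m
residual clearance needed = 0.1200+0.0200+0.0600 = 0.2000 m
sum ≈ 0.3750+0.2812+1.2500+0.2000 ≈ 2.1063 m = S ✓

v_R_max = 3/2 m/s = 1.5000 m/s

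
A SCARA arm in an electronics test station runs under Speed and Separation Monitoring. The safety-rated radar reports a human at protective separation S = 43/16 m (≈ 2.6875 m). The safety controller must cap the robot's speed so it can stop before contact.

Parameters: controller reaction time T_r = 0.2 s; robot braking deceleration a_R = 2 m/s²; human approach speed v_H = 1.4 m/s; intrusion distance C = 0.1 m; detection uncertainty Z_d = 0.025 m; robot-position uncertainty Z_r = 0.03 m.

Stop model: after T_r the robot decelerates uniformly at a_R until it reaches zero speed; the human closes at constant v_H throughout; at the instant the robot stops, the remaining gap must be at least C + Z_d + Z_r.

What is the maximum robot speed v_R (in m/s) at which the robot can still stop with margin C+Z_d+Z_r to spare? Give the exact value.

at the boundary: (1/4)·v² + (9/10)·v + (-901/400) = 0
  disc = (9/10)² − 4·(1/4)·(-901/400) = 49/16 ; √disc = 7/4
  v_R = (−(9/10) + 7/4) / (2·(1/4)) = 17/10 m/s
check:
stop time T_s = (17/10)/2 = 0.8500 s
robot covers v_R·T_r = 1.7000·0.2000 = 0.3400 m before braking
robot under decel: 1.7000²/(2·2.0000) = 0.7225 m
human closes 1.4000·1.0500 = 1.4700 m
residual clearance needed = 0.1000+0.0250+0.0300 = 0.1550 m
sum ≈ 0.3400+0.7225+1.4700+0.1550 ≈ 2.6875 m = S ✓

v_R_max = 17/10 m/s = 1.7000 m/s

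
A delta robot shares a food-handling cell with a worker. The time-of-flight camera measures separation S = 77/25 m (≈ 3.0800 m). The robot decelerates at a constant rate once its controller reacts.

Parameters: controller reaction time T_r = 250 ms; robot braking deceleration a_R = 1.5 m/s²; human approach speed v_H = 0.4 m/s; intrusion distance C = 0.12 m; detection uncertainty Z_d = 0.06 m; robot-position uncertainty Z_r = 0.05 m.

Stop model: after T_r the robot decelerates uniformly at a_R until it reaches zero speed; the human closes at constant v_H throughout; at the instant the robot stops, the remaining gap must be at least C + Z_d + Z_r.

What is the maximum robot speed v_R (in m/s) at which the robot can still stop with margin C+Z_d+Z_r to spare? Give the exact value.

v_R_max = 11/5 m/s = 2.2000 m/s

collect terms ⇒ (1/3)·v_R² + (31/60)·v_R + (-11/4) = 0
  disc = (31/60)² − 4·(1/3)·(-11/4) = 14161/3600 ; √disc = 119/60
  v_R = (−(31/60) + 119/60) / (2·(1/3)) = 11/5 m/s
check:
braking lasts T_s = (11/5)/(3/2) = 1.4667 s
robot covers v_R·T_r = 2.2000·0.2500 = 0.5500 m before braking
braking distance = 2.2000²/(2·1.5000) = 1.6133 m
human over T_r+T_s: 0.4000·(0.2500+1.4667) = 0.6867 m
residual clearance needed = 0.1200+0.0600+0.0500 = 0.2300 m
sum ≈ 0.5500+1.6133+0.6867+0.2300 ≈ 3.0800 m = S ✓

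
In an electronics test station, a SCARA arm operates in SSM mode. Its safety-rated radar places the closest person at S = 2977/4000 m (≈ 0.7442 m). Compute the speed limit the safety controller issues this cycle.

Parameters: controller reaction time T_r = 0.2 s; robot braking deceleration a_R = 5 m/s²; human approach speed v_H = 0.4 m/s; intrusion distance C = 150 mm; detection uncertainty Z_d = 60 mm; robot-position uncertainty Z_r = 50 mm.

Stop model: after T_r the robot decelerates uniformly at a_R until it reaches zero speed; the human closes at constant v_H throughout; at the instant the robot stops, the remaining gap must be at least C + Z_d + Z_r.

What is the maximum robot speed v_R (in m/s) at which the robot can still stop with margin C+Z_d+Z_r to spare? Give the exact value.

quadratic (1/10)·v² + (7/25)·v + (-1617/4000) = 0
  disc = (7/25)² − 4·(1/10)·(-1617/4000) = 2401/10000 ; √disc = 49/100
  v_R = (−(7/25) + 49/100) / (2·(1/10)) = 21/20 m/s
check:
stop time T_s = (21/20)/5 = 0.2100 s
robot covers v_R·T_r = 1.0500·0.2000 = 0.2100 m before braking
braking distance = 1.0500²/(2·5.0000) = 0.1103 m
human over T_r+T_s: 0.4000·(0.2000+0.2100) = 0.1640 m
margins: 0.1500+0.0600+0.0500 = 0.2600 m
sum ≈ 0.2100+0.1103+0.1640+0.2600 ≈ 0.7442 m = S ✓

v_R_max = 21/20 m/s = 1.0500 m/s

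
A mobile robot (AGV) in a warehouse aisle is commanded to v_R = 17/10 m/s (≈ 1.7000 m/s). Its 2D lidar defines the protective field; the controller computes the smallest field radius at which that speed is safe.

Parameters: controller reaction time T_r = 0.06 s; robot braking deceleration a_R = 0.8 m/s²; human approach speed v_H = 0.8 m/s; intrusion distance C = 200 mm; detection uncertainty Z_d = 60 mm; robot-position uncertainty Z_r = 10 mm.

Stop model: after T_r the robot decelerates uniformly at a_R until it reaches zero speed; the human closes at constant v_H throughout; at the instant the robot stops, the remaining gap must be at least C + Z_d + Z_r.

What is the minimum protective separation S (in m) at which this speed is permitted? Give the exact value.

T_s = v_R/a_R = (17/10)/(4/5) = 2.1250 s
reaction-phase robot travel = 1.7000·0.0600 = 0.1020 m
robot under decel: 1.7000²/(2·0.8000) = 1.8062 m
human over T_r+T_s: 0.8000·(0.0600+2.1250) = 1.7480 m
C+Z_d+Z_r = 0.2000+0.0600+0.0100 = 0.2700 m
S_min ≈ 0.1020+1.8062+1.7480+0.2700  ⇒  S_min = 3141/800 m

S_min = 3141/800 m = 3.9263 m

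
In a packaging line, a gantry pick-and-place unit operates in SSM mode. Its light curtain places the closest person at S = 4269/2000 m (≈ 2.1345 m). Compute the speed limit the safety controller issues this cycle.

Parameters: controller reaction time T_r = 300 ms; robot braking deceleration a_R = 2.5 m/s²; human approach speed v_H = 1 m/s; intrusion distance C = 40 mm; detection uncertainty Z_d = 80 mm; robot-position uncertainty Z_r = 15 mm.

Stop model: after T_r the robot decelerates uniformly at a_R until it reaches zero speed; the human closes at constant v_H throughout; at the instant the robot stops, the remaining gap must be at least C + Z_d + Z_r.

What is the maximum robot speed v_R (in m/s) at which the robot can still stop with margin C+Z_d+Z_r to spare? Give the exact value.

v_R_max = 33/20 m/s = 1.6500 m/s

quadratic (1/5)·v² + (7/10)·v + (-3399/2000) = 0
  disc = (7/10)² − 4·(1/5)·(-3399/2000) = 1156/625 ; √disc = 34/25
  v_R = (−(7/10) + 34/25) / (2·(1/5)) = 33/20 m/s
check:
stop time T_s = (33/20)/(5/2) = 0.6600 s
robot covers v_R·T_r = 1.6500·0.3000 = 0.4950 m before braking
robot covers 1.6500·0.6600 − ½·2.5000·0.6600² = 0.5445 m while stopping
human closes 1.0000·0.9600 = 0.9600 m
C+Z_d+Z_r = 0.0400+0.0800+0.0150 = 0.1350 m
sum ≈ 0.4950+0.5445+0.9600+0.1350 ≈ 2.1345 m = S ✓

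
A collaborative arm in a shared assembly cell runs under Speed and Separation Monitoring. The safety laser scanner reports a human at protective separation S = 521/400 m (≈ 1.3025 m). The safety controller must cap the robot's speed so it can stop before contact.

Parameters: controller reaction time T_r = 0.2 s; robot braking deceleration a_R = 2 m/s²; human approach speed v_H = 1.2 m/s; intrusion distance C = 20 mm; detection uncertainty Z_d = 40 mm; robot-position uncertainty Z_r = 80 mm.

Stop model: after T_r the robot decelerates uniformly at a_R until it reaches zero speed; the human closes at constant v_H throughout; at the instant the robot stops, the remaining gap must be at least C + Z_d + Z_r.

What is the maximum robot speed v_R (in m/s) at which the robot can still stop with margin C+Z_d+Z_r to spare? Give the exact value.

collect terms ⇒ (1/4)·v_R² + (4/5)·v_R + (-369/400) = 0
  disc = (4/5)² − 4·(1/4)·(-369/400) = 25/16 ; √disc = 5/4
  v_R = (−(4/5) + 5/4) / (2·(1/4)) = 9/10 m/s
check:
T_s = v_R/a_R = (9/10)/2 = 0.4500 s
reaction-phase robot travel = 0.9000·0.2000 = 0.1800 m
braking distance = 0.9000²/(2·2.0000) = 0.2025 m
human over T_r+T_s: 1.2000·(0.2000+0.4500) = 0.7800 m
C+Z_d+Z_r = 0.0200+0.0400+0.0800 = 0.1400 m
sum ≈ 0.1800+0.2025+0.7800+0.1400 ≈ 1.3025 m = S ✓

v_R_max = 9/10 m/s = 0.9000 m/s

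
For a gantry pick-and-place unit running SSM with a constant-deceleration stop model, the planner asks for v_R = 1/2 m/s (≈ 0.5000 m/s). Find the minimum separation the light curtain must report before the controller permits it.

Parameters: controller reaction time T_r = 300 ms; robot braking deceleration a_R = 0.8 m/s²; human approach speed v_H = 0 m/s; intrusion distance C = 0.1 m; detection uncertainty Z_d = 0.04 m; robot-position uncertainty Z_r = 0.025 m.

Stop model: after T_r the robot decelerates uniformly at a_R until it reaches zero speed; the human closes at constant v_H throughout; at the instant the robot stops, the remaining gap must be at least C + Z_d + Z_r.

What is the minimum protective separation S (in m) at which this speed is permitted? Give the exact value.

stop time T_s = (1/2)/(4/5) = 0.6250 s
reaction-phase robot travel = 0.5000·0.3000 = 0.1500 m
robot covers 0.5000·0.6250 − ½·0.8000·0.6250² = 0.1562 m while stopping
human over T_r+T_s: 0.0000·(0.3000+0.6250) = 0.0000 m
C+Z_d+Z_r = 0.1000+0.0400+0.0250 = 0.1650 m
S_min ≈ 0.1500+0.1562+0.0000+0.1650  ⇒  S_min = 377/800 m

S_min = 377/800 m = 0.4713 m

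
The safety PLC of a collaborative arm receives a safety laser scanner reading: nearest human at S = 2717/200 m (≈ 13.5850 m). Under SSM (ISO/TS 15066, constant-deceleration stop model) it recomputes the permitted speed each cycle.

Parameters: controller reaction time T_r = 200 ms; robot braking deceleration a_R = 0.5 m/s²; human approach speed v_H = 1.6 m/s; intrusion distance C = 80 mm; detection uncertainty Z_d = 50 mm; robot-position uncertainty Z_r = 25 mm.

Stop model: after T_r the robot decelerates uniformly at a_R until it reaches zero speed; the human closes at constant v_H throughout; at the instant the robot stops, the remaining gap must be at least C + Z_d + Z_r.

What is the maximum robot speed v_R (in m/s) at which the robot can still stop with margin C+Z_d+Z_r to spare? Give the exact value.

v_R_max = 23/10 m/s = 2.3000 m/s

at the boundary: (1)·v² + (17/5)·v + (-1311/100) = 0
  disc = (17/5)² − 4·(1)·(-1311/100) = 64 ; √disc = 8
  v_R = (−(17/5) + 8) / (2·(1)) = 23/10 m/s
check:
stop time T_s = (23/10)/(1/2) = 4.6000 s
robot in T_r: 2.3000·0.2000 = 0.4600 m
robot covers 2.3000·4.6000 − ½·0.5000·4.6000² = 5.2900 m while stopping
human over T_r+T_s: 1.6000·(0.2000+4.6000) = 7.6800 m
margins: 0.0800+0.0500+0.0250 = 0.1550 m
sum ≈ 0.4600+5.2900+7.6800+0.1550 ≈ 13.5850 m = S ✓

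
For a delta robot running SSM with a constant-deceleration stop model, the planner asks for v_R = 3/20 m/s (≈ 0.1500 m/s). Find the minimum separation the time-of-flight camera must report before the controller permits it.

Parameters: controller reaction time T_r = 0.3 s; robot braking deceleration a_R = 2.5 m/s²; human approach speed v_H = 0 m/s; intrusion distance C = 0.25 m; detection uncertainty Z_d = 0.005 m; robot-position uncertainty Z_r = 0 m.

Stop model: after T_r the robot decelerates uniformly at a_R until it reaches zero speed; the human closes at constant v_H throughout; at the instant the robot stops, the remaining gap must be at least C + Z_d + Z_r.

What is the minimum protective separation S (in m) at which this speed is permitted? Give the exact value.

T_s = v_R/a_R = (3/20)/(5/2) = 0.0600 s
robot in T_r: 0.1500·0.3000 = 0.0450 m
robot under decel: 0.1500²/(2·2.5000) = 0.0045 m
human over T_r+T_s: 0.0000·(0.3000+0.0600) = 0.0000 m
margins: 0.2500+0.0050+0.0000 = 0.2550 m
S_min ≈ 0.0450+0.0045+0.0000+0.2550  ⇒  S_min = 609/2000 m

S_min = 609/2000 m = 0.3045 m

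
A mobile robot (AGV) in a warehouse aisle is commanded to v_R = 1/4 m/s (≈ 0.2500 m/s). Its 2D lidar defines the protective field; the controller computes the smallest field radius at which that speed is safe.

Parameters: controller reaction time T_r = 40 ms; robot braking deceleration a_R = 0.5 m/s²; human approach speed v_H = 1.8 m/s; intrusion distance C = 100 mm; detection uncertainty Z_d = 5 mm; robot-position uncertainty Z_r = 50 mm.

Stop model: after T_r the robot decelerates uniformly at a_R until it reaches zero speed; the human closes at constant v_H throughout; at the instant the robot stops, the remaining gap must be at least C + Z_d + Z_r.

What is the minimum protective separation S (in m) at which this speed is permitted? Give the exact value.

S_min = 2399/2000 m = 1.1995 m

braking lasts T_s = (1/4)/(1/2) = 0.5000 s
robot in T_r: 0.2500·0.0400 = 0.0100 m
braking distance = 0.2500²/(2·0.5000) = 0.0625 m
person approaches 1.8000·(0.0400+0.5000) = 0.9720 m
residual clearance needed = 0.1000+0.0050+0.0500 = 0.1550 m
S_min ≈ 0.0100+0.0625+0.9720+0.1550  ⇒  S_min = 2399/2000 m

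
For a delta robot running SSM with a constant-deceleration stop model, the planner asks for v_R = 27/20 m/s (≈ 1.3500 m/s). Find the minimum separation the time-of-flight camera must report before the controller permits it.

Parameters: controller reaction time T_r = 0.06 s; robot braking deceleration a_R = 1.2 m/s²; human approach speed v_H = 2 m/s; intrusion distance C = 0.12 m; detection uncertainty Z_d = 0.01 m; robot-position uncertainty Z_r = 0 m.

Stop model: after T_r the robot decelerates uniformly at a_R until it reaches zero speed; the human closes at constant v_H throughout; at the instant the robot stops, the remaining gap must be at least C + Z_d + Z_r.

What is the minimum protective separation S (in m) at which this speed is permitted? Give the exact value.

S_min = 26723/8000 m = 3.3404 m

T_s = v_R/a_R = (27/20)/(6/5) = 1.1250 s
robot covers v_R·T_r = 1.3500·0.0600 = 0.0810 m before braking
robot covers 1.3500·1.1250 − ½·1.2000·1.1250² = 0.7594 m while stopping
human closes 2.0000·1.1850 = 2.3700 m
margins: 0.1200+0.0100+0.0000 = 0.1300 m
S_min ≈ 0.0810+0.7594+2.3700+0.1300  ⇒  S_min = 26723/8000 m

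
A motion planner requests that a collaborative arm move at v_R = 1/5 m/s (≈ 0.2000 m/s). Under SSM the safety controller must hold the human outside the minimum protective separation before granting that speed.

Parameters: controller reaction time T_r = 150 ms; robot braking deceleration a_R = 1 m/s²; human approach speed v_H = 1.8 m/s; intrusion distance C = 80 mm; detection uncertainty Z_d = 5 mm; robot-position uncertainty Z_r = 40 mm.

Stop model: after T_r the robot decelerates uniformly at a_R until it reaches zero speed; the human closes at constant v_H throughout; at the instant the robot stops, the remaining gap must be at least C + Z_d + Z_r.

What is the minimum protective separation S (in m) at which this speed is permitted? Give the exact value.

T_s = v_R/a_R = (1/5)/1 = 0.2000 s
robot in T_r: 0.2000·0.1500 = 0.0300 m
robot under decel: 0.2000²/(2·1.0000) = 0.0200 m
person approaches 1.8000·(0.1500+0.2000) = 0.6300 m
margins: 0.0800+0.0050+0.0400 = 0.1250 m
S_min ≈ 0.0300+0.0200+0.6300+0.1250  ⇒  S_min = 161/200 m

S_min = 161/200 m = 0.8050 m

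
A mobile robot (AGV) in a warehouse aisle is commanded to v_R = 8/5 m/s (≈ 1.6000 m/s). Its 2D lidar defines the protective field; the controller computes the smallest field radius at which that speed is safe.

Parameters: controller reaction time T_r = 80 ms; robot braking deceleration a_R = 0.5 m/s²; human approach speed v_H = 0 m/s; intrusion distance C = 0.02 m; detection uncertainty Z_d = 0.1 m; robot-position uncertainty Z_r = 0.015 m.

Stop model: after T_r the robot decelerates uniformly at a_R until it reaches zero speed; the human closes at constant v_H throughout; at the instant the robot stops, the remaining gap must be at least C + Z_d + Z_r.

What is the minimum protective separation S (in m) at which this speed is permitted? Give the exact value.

braking lasts T_s = (8/5)/(1/2) = 3.2000 s
robot covers v_R·T_r = 1.6000·0.0800 = 0.1280 m before braking
robot covers 1.6000·3.2000 − ½·0.5000·3.2000² = 2.5600 m while stopping
human over T_r+T_s: 0.0000·(0.0800+3.2000) = 0.0000 m
residual clearance needed = 0.0200+0.1000+0.0150 = 0.1350 m
S_min ≈ 0.1280+2.5600+0.0000+0.1350  ⇒  S_min = 2823/1000 m

S_min = 2823/1000 m = 2.8230 m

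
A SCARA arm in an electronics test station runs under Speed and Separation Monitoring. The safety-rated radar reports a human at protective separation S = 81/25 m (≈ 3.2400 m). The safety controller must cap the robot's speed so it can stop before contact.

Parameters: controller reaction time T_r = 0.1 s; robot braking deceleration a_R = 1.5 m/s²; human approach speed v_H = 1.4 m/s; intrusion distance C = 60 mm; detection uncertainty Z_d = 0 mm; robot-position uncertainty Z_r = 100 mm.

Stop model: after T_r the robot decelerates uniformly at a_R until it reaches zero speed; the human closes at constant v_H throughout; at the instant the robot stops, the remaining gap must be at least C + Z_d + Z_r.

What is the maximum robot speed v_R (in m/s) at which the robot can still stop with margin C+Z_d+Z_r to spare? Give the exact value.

at the boundary: (1/3)·v² + (31/30)·v + (-147/50) = 0
  disc = (31/30)² − 4·(1/3)·(-147/50) = 4489/900 ; √disc = 67/30
  v_R = (−(31/30) + 67/30) / (2·(1/3)) = 9/5 m/s
check:
braking lasts T_s = (9/5)/(3/2) = 1.2000 s
reaction-phase robot travel = 1.8000·0.1000 = 0.1800 m
robot under decel: 1.8000²/(2·1.5000) = 1.0800 m
human closes 1.4000·1.3000 = 1.8200 m
residual clearance needed = 0.0600+0.0000+0.1000 = 0.1600 m
sum ≈ 0.1800+1.0800+1.8200+0.1600 ≈ 3.2400 m = S ✓

v_R_max = 9/5 m/s = 1.8000 m/s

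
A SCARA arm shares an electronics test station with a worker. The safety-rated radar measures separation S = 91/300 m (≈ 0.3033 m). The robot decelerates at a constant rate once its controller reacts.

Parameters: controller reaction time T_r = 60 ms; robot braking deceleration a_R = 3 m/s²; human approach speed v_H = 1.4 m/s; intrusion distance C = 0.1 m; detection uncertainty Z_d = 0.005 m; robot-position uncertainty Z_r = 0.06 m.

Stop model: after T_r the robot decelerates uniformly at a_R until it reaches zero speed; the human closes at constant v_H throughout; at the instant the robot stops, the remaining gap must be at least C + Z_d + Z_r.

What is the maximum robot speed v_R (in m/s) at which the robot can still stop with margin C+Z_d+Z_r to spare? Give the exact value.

v_R_max = 1/10 m/s = 0.1000 m/s

quadratic (1/6)·v² + (79/150)·v + (-163/3000) = 0
  disc = (79/150)² − 4·(1/6)·(-163/3000) = 196/625 ; √disc = 14/25
  v_R = (−(79/150) + 14/25) / (2·(1/6)) = 1/10 m/s
check:
braking lasts T_s = (1/10)/3 = 0.0333 s
reaction-phase robot travel = 0.1000·0.0600 = 0.0060 m
robot under decel: 0.1000²/(2·3.0000) = 0.0017 m
person approaches 1.4000·(0.0600+0.0333) = 0.1307 m
margins: 0.1000+0.0050+0.0600 = 0.1650 m
sum ≈ 0.0060+0.0017+0.1307+0.1650 ≈ 0.3033 m = S ✓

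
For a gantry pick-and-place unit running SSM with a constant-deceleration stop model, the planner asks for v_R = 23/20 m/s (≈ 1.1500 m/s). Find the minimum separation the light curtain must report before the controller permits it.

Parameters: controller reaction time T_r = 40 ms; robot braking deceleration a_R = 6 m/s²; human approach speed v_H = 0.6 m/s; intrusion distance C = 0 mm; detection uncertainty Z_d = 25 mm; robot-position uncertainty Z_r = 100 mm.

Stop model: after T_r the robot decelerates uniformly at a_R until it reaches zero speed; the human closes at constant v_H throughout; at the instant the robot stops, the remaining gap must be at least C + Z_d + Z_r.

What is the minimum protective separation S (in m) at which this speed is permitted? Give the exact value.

braking lasts T_s = (23/20)/6 = 0.1917 s
robot covers v_R·T_r = 1.1500·0.0400 = 0.0460 m before braking
robot covers 1.1500·0.1917 − ½·6.0000·0.1917² = 0.1102 m while stopping
human closes 0.6000·0.2317 = 0.1390 m
residual clearance needed = 0.0000+0.0250+0.1000 = 0.1250 m
S_min ≈ 0.0460+0.1102+0.1390+0.1250  ⇒  S_min = 2017/4800 m

S_min = 2017/4800 m = 0.4202 m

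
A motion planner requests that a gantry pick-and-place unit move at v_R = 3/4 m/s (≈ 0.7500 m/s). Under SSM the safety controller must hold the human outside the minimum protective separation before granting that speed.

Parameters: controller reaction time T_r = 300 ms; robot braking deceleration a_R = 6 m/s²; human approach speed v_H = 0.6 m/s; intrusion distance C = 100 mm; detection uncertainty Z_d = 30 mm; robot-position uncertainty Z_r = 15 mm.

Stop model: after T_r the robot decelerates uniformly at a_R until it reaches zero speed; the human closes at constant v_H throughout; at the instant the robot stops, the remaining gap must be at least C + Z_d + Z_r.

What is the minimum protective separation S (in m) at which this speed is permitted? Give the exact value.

T_s = v_R/a_R = (3/4)/6 = 0.1250 s
reaction-phase robot travel = 0.7500·0.3000 = 0.2250 m
braking distance = 0.7500²/(2·6.0000) = 0.0469 m
human over T_r+T_s: 0.6000·(0.3000+0.1250) = 0.2550 m
residual clearance needed = 0.1000+0.0300+0.0150 = 0.1450 m
S_min ≈ 0.2250+0.0469+0.2550+0.1450  ⇒  S_min = 43/64 m

S_min = 43/64 m = 0.6719 m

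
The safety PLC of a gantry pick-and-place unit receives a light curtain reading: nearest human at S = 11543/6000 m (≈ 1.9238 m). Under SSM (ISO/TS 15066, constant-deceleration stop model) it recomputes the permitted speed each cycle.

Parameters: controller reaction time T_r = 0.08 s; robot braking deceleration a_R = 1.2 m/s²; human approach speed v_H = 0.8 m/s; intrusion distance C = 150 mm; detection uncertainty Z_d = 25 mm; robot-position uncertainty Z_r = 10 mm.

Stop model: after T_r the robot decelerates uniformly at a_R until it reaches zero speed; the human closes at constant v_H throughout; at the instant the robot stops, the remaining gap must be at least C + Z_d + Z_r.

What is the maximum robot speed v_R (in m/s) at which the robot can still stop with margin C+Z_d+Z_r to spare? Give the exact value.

v_R_max = 13/10 m/s = 1.3000 m/s

collect terms ⇒ (5/12)·v_R² + (56/75)·v_R + (-10049/6000) = 0
  disc = (56/75)² − 4·(5/12)·(-10049/6000) = 33489/10000 ; √disc = 183/100
  v_R = (−(56/75) + 183/100) / (2·(5/12)) = 13/10 m/s
check:
T_s = v_R/a_R = (13/10)/(6/5) = 1.0833 s
robot in T_r: 1.3000·0.0800 = 0.1040 m
robot under decel: 1.3000²/(2·1.2000) = 0.7042 m
human over T_r+T_s: 0.8000·(0.0800+1.0833) = 0.9307 m
C+Z_d+Z_r = 0.1500+0.0250+0.0100 = 0.1850 m
sum ≈ 0.1040+0.7042+0.9307+0.1850 ≈ 1.9238 m = S ✓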